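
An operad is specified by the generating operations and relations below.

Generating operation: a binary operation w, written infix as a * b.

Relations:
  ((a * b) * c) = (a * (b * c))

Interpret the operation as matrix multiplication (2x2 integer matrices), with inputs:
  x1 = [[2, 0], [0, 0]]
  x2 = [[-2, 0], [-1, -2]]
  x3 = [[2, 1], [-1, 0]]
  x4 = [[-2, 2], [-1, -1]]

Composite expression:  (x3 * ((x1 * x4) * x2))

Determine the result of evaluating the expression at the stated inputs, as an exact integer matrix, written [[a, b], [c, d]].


[[8, -16], [-4, 8]]


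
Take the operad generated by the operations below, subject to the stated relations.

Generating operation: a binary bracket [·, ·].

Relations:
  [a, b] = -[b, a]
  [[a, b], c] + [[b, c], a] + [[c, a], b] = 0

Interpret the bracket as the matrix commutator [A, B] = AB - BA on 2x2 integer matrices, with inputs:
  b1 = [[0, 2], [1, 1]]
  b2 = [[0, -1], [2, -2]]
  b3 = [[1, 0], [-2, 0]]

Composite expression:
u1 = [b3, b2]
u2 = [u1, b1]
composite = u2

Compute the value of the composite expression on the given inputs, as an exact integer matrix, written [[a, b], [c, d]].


[[11, -9], [10, -11]]

[b3, b2] = [[-2, -1], [-6, 2]]
[[b3, b2], b1] = [[11, -9], [10, -11]]


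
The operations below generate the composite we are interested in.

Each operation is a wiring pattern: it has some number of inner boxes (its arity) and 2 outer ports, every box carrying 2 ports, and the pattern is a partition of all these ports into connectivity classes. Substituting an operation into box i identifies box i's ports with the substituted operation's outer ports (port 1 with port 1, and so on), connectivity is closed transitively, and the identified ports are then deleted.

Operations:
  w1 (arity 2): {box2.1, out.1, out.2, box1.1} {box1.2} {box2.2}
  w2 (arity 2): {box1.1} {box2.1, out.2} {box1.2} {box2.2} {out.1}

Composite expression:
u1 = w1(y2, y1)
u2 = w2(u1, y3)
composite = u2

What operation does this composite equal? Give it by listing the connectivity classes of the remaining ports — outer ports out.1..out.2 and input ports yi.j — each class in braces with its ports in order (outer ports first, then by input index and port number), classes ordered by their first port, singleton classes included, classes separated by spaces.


{out.1} {out.2, y3.1} {y1.1, y2.1} {y1.2} {y2.2} {y3.2}


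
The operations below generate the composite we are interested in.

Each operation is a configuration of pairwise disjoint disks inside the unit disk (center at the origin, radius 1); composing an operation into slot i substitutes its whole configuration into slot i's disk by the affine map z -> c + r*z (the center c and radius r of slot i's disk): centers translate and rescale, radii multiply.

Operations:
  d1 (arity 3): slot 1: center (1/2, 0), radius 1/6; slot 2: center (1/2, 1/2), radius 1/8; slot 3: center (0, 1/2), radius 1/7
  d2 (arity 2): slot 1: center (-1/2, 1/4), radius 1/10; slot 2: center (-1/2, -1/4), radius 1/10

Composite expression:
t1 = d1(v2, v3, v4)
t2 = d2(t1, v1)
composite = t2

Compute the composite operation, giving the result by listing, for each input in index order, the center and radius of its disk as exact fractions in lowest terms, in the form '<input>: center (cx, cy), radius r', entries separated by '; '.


v1: center (-1/2, -1/4), radius 1/10; v2: center (-9/20, 1/4), radius 1/60; v3: center (-9/20, 3/10), radius 1/80; v4: center (-1/2, 3/10), radius 1/70


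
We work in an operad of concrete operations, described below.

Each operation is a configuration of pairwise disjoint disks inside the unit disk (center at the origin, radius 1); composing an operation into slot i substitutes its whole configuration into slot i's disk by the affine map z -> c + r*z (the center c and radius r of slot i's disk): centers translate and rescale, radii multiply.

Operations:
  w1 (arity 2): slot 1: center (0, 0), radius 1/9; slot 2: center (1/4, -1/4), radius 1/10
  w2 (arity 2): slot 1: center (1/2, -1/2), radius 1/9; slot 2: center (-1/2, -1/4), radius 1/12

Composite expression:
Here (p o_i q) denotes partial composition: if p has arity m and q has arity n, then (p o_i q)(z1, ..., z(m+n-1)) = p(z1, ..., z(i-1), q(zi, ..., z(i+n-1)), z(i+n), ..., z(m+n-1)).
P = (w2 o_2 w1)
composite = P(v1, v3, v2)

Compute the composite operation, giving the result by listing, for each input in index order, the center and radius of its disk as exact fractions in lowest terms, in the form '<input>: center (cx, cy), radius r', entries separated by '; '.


Affine substitution under w2: radii multiply and v-centers shift.
input v1: composing its 1 substitution step yields center (1/2, -1/2), radius 1/9
input v3: composing its 2 substitution steps yields center (-1/2, -1/4), radius 1/108
input v2: composing its 2 substitution steps yields center (-23/48, -13/48), radius 1/120

v1: center (1/2, -1/2), radius 1/9; v2: center (-23/48, -13/48), radius 1/120; v3: center (-1/2, -1/4), radius 1/108


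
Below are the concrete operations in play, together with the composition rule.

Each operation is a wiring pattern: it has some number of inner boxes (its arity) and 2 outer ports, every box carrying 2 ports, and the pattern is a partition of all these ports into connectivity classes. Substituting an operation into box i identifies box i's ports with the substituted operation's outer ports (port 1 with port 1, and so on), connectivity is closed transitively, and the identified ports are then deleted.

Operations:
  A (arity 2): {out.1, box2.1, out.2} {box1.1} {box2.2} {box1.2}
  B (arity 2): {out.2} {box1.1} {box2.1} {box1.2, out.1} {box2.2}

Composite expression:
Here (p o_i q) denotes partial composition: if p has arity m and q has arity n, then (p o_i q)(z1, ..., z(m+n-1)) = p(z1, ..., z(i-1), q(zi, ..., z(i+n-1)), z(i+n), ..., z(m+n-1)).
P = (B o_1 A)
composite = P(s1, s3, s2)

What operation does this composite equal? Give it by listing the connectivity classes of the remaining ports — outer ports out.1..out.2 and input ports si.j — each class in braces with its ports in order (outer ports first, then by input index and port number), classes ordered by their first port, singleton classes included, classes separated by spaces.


{out.1, s3.1} {out.2} {s1.1} {s1.2} {s2.1} {s2.2} {s3.2}

Two ports join when wires chain via B-identified ports.
the subtree at A composes to {out.1, out.2, s3.1} {s1.1} {s1.2} {s3.2} on (s1, s3); out.j = own outer ports
the subtree at B composes to {out.1, s3.1} {out.2} {s1.1} {s1.2} {s2.1} {s2.2} {s3.2} on (s1, s3, s2); out.j = own outer ports


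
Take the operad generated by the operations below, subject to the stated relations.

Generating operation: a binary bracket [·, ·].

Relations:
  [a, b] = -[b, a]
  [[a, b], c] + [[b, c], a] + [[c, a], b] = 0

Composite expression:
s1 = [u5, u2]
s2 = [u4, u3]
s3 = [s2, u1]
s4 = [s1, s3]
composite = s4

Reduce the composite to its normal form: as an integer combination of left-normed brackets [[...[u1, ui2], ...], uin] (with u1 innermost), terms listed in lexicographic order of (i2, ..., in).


[[[[u1, u3], u4], u2], u5] - [[[[u1, u3], u4], u5], u2] - [[[[u1, u4], u3], u2], u5] + [[[[u1, u4], u3], u5], u2]

Left-normed coefficients sit on the u1-initial expansion words.
Composite bracket: [[u5, u2], [[u4, u3], u1]]
The bracket unfolds into 16 signed words via [a, b] = ab - ba (2^4 = 16).
Only words starting with u1 matter:
  word u1u3u4u2u5 has sign +1, contributing +[[[[u1, u3], u4], u2], u5]
  word u1u3u4u5u2 has sign -1, contributing -[[[[u1, u3], u4], u5], u2]
  word u1u4u3u2u5 has sign -1, contributing -[[[[u1, u4], u3], u2], u5]
  word u1u4u3u5u2 has sign +1, contributing +[[[[u1, u4], u3], u5], u2]


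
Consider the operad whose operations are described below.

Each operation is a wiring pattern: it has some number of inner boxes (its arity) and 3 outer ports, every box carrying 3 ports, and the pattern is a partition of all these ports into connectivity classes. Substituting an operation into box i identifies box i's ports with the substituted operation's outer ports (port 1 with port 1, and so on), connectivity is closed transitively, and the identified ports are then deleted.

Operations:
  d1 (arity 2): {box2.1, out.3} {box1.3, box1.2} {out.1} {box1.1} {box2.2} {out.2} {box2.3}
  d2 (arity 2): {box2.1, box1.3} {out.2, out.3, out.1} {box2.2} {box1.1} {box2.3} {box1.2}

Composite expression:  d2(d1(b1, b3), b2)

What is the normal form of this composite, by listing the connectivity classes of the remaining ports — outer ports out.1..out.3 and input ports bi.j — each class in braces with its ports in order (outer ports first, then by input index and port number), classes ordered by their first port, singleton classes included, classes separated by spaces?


{out.1, out.2, out.3} {b1.1} {b1.2, b1.3} {b2.1, b3.1} {b2.2} {b2.3} {b3.2} {b3.3}

Treat the ports identified at d2 as solder joints: merge, then drop.
the subtree at d1 composes to {out.1} {out.2} {out.3, b3.1} {b1.1} {b1.2, b1.3} {b3.2} {b3.3} on (b1, b3); out.j = own outer ports
the subtree at d2 composes to {out.1, out.2, out.3} {b1.1} {b1.2, b1.3} {b2.1, b3.1} {b2.2} {b2.3} {b3.2} {b3.3} on (b1, b3, b2); out.j = own outer ports


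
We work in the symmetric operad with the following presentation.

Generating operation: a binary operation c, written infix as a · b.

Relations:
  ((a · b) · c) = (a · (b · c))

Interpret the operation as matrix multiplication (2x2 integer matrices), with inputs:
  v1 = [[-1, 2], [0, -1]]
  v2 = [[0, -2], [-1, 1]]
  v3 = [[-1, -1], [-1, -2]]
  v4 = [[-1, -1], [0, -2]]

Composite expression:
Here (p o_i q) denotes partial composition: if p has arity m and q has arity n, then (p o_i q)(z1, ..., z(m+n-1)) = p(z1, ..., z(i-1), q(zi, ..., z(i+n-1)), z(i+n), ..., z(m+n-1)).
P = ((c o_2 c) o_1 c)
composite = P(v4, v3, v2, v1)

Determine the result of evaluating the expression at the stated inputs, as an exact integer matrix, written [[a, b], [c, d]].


(v4 · v3) = [[2, 3], [2, 4]]
(v2 · v1) = [[0, 2], [1, -3]]
((v4 · v3) · (v2 · v1)) = [[3, -5], [4, -8]]

[[3, -5], [4, -8]]


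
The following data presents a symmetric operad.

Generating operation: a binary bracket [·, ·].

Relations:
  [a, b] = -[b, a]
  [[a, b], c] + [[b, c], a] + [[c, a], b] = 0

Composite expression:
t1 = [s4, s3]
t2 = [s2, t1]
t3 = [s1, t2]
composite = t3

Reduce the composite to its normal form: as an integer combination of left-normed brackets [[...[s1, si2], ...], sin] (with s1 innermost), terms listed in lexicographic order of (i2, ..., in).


-[[[s1, s2], s3], s4] + [[[s1, s2], s4], s3] + [[[s1, s3], s4], s2] - [[[s1, s4], s3], s2]


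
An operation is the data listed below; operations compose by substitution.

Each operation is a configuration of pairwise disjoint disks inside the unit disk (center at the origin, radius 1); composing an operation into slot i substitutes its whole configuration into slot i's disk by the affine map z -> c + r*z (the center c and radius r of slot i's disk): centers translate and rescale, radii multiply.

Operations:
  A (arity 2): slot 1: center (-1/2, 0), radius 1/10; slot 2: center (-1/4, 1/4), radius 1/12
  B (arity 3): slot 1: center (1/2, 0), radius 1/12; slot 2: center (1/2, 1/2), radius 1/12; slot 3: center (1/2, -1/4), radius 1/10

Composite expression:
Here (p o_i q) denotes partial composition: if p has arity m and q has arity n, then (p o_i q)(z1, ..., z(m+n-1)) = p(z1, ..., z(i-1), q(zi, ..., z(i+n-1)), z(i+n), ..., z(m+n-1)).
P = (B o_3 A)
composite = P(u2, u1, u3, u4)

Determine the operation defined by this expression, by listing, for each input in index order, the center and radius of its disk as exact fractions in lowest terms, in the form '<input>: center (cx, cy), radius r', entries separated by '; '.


u1: center (1/2, 1/2), radius 1/12; u2: center (1/2, 0), radius 1/12; u3: center (9/20, -1/4), radius 1/100; u4: center (19/40, -9/40), radius 1/120

Nesting under B composes maps z -> c + r*z down each u-path.
input u2: applying the 1 nested substitution gives center (1/2, 0), radius 1/12
input u1: applying the 1 nested substitution gives center (1/2, 1/2), radius 1/12
input u3: applying the 2 nested substitutions gives center (9/20, -1/4), radius 1/100
input u4: applying the 2 nested substitutions gives center (19/40, -9/40), radius 1/120


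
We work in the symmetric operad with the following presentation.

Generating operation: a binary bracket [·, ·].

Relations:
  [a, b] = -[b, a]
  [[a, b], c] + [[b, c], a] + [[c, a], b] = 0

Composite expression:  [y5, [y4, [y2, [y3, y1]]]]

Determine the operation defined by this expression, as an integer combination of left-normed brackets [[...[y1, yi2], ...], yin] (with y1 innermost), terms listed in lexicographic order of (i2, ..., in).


A multilinear Lie element is pinned by y1-initial words (y1 innermost).
Composite bracket: [y5, [y4, [y2, [y3, y1]]]]
Under [a, b] = ab - ba we get 16 signed associative words (2^4 = 16).
Words beginning with y1 determine it all:
  from y1y3y2y4y5, sign +1: term +[[[[y1, y3], y2], y4], y5]

[[[[y1, y3], y2], y4], y5]


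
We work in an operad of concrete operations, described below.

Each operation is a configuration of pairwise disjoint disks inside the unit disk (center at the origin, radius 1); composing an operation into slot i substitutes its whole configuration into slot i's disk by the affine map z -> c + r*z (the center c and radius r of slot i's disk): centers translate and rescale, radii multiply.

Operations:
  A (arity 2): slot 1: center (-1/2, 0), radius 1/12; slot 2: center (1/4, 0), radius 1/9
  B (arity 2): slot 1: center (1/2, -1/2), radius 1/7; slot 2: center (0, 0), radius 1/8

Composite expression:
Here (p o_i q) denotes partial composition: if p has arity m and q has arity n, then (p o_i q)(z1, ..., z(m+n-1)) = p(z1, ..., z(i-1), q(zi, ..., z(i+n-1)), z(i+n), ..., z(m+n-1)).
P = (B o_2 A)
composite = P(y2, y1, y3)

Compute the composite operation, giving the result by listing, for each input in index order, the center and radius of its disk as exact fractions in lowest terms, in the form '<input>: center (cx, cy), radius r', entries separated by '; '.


y1: center (-1/16, 0), radius 1/96; y2: center (1/2, -1/2), radius 1/7; y3: center (1/32, 0), radius 1/72

Below B, radii multiply path by path; the y-disk centers shift.
for y2, the 1-step affine chain lands on center (1/2, -1/2), radius 1/7
for y1, the 2-step affine chain lands on center (-1/16, 0), radius 1/96
for y3, the 2-step affine chain lands on center (1/32, 0), radius 1/72


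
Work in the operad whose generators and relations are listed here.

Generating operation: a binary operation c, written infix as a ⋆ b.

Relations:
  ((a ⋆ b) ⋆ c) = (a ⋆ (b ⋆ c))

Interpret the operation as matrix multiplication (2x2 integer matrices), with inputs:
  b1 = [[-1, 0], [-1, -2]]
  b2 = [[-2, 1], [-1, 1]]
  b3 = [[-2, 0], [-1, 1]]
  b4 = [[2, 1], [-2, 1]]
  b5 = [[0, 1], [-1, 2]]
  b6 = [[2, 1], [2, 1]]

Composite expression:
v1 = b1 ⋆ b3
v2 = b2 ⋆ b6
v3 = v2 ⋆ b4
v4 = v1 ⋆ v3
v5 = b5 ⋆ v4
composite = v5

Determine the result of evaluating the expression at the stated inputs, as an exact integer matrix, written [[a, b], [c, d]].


[[-8, -12], [-12, -18]]

(b1 ⋆ b3) = [[2, 0], [4, -2]]
(b2 ⋆ b6) = [[-2, -1], [0, 0]]
((b2 ⋆ b6) ⋆ b4) = [[-2, -3], [0, 0]]
((b1 ⋆ b3) ⋆ ((b2 ⋆ b6) ⋆ b4)) = [[-4, -6], [-8, -12]]
(b5 ⋆ ((b1 ⋆ b3) ⋆ ((b2 ⋆ b6) ⋆ b4))) = [[-8, -12], [-12, -18]]


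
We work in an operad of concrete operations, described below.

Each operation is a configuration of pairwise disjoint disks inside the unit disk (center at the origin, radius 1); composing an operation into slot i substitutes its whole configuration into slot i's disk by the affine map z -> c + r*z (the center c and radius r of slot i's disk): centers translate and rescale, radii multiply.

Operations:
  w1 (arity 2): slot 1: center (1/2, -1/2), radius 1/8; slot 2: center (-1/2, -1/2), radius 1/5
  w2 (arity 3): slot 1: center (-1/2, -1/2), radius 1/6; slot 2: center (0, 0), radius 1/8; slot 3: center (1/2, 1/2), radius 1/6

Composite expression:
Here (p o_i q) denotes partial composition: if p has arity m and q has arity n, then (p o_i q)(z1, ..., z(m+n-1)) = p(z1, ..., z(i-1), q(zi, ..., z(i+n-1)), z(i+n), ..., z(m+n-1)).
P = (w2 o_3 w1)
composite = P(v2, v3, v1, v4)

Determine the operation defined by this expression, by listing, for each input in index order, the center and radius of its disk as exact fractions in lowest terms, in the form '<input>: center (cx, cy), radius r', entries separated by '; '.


Only the slot chain above each v matters under w2; compose those maps.
tracing v2 down its 1-map path: center (-1/2, -1/2), radius 1/6
tracing v3 down its 1-map path: center (0, 0), radius 1/8
tracing v1 down its 2-map path: center (7/12, 5/12), radius 1/48
tracing v4 down its 2-map path: center (5/12, 5/12), radius 1/30

v1: center (7/12, 5/12), radius 1/48; v2: center (-1/2, -1/2), radius 1/6; v3: center (0, 0), radius 1/8; v4: center (5/12, 5/12), radius 1/30


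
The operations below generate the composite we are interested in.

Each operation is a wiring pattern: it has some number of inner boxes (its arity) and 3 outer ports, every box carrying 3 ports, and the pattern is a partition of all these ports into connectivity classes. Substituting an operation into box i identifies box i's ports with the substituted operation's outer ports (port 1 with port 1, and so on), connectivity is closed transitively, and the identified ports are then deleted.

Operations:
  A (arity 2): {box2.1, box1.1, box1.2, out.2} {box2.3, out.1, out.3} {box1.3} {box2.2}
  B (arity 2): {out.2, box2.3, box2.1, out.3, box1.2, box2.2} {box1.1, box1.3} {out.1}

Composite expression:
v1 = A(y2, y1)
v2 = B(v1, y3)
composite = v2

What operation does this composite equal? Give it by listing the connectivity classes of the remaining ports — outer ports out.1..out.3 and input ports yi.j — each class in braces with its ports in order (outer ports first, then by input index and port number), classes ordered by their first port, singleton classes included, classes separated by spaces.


Connectivity passes through glued B-boundaries; trace each wire chain.
composing A on (y2, y1), with out.j its own outer ports: {out.1, out.3, y1.3} {out.2, y1.1, y2.1, y2.2} {y1.2} {y2.3}
composing B on (y2, y1, y3), with out.j its own outer ports: {out.1} {out.2, out.3, y1.1, y2.1, y2.2, y3.1, y3.2, y3.3} {y1.2} {y1.3} {y2.3}

{out.1} {out.2, out.3, y1.1, y2.1, y2.2, y3.1, y3.2, y3.3} {y1.2} {y1.3} {y2.3}


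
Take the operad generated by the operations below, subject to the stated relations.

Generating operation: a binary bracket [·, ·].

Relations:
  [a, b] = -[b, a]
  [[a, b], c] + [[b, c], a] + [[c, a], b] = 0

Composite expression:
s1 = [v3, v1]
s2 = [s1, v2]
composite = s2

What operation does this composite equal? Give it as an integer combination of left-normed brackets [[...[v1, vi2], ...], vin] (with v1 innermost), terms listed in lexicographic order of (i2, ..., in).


-[[v1, v3], v2]


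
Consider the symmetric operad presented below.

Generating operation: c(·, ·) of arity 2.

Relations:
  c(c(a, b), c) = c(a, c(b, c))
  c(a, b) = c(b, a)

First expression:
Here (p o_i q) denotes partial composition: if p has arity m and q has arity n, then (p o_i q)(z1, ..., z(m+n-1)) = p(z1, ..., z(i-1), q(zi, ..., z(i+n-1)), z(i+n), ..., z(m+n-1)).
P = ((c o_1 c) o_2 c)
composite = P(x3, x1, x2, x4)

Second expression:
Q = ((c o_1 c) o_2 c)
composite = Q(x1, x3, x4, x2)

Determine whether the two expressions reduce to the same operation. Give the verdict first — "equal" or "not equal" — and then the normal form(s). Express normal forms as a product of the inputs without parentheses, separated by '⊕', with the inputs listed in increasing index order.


equal — both sides give x1 ⊕ x2 ⊕ x3 ⊕ x4

Normal form of the first expression: x1 ⊕ x2 ⊕ x3 ⊕ x4
Normal form of the second expression: x1 ⊕ x2 ⊕ x3 ⊕ x4
Both agree, so they are equal.


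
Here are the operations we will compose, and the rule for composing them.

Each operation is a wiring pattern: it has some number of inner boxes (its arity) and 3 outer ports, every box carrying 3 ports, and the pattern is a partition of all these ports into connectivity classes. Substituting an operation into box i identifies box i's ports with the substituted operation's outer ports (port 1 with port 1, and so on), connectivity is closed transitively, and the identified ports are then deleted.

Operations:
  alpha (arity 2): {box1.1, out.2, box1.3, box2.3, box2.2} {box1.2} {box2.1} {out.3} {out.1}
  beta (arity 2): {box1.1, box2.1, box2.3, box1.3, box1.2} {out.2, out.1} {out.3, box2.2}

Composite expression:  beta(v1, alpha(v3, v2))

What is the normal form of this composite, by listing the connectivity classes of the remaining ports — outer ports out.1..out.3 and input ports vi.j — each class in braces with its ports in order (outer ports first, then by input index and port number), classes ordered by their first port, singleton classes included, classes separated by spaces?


{out.1, out.2} {out.3, v2.2, v2.3, v3.1, v3.3} {v1.1, v1.2, v1.3} {v2.1} {v3.2}


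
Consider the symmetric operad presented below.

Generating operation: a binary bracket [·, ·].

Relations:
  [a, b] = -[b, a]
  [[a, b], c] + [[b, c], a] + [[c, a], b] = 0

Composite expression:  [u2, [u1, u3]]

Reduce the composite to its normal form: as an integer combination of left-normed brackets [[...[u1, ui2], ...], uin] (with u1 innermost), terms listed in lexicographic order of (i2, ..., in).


-[[u1, u3], u2]

Skip Jacobi rewriting: expand, keep u1-initial words, read off terms.
Composite bracket: [u2, [u1, u3]]
Expanding via [a, b] = ab - ba: 4 signed words (2^2 = 4).
Words beginning with u1 determine it all:
  word u1u3u2 has sign -1, contributing -[[u1, u3], u2]


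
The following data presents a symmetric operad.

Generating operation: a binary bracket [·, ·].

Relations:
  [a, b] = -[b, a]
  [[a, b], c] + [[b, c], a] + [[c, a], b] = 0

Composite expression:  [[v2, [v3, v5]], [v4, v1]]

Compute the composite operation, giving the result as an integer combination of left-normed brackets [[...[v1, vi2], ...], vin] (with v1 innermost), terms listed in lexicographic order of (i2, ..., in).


[[[[v1, v4], v2], v3], v5] - [[[[v1, v4], v2], v5], v3] - [[[[v1, v4], v3], v5], v2] + [[[[v1, v4], v5], v3], v2]

Expand each bracket as ab - ba; the v1-initial words give the coefficients.
Composite bracket: [[v2, [v3, v5]], [v4, v1]]
The bracket unfolds into 16 signed words via [a, b] = ab - ba (2^4 = 16).
Coefficients come from the v1-initial words:
  from v1v4v2v3v5, sign +1: term +[[[[v1, v4], v2], v3], v5]
  from v1v4v2v5v3, sign -1: term -[[[[v1, v4], v2], v5], v3]
  from v1v4v3v5v2, sign -1: term -[[[[v1, v4], v3], v5], v2]
  from v1v4v5v3v2, sign +1: term +[[[[v1, v4], v5], v3], v2]


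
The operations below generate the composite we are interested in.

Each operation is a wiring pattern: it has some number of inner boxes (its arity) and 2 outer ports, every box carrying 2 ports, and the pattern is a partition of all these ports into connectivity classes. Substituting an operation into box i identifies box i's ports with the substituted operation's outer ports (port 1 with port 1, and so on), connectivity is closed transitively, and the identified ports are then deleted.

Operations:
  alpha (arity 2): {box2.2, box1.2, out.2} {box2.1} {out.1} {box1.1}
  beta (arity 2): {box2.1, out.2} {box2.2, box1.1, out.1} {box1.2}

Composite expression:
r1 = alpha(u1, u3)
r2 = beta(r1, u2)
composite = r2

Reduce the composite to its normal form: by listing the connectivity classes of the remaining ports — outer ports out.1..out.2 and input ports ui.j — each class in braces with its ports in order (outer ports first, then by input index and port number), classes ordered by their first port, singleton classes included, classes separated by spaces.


{out.1, u2.2} {out.2, u2.1} {u1.1} {u1.2, u3.2} {u3.1}

Reachability decides: close wires over beta-identified ports.
after alpha, the pattern on (u1, u3) reads {out.1} {out.2, u1.2, u3.2} {u1.1} {u3.1} (out.j = its outer ports)
after beta, the pattern on (u1, u3, u2) reads {out.1, u2.2} {out.2, u2.1} {u1.1} {u1.2, u3.2} {u3.1} (out.j = its outer ports)


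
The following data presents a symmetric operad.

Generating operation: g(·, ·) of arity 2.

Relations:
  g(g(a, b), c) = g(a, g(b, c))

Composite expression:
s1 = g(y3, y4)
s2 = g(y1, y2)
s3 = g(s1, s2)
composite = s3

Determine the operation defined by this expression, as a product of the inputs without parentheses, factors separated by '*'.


y3 * y4 * y1 * y2


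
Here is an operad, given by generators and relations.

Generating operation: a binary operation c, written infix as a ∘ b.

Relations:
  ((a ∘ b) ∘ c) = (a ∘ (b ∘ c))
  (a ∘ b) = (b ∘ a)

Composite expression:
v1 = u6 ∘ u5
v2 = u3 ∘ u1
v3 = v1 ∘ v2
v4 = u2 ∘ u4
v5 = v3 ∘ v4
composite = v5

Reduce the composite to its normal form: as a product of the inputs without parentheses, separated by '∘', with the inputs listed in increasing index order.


u1 ∘ u2 ∘ u3 ∘ u4 ∘ u5 ∘ u6

With c associative and commutative, the u-input set is all that matters.
(u6 ∘ u5) reduces to u6 ∘ u5
(u3 ∘ u1) reduces to u3 ∘ u1
((u6 ∘ u5) ∘ (u3 ∘ u1)) reduces to u6 ∘ u5 ∘ u3 ∘ u1
(u2 ∘ u4) reduces to u2 ∘ u4
(((u6 ∘ u5) ∘ (u3 ∘ u1)) ∘ (u2 ∘ u4)) reduces to u6 ∘ u5 ∘ u3 ∘ u1 ∘ u2 ∘ u4
rearranged into index order: u1 ∘ u2 ∘ u3 ∘ u4 ∘ u5 ∘ u6


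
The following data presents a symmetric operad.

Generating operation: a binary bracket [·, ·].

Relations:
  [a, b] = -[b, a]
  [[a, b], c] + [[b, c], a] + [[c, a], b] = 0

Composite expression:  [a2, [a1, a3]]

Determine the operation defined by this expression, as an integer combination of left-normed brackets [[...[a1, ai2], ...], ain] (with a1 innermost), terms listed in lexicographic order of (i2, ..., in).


-[[a1, a3], a2]


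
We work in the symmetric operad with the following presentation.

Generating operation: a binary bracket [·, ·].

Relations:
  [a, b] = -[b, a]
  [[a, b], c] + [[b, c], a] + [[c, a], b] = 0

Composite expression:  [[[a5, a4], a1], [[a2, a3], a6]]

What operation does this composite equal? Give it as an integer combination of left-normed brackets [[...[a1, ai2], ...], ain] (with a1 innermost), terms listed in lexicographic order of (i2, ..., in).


[[[[[a1, a4], a5], a2], a3], a6] - [[[[[a1, a4], a5], a3], a2], a6] - [[[[[a1, a4], a5], a6], a2], a3] + [[[[[a1, a4], a5], a6], a3], a2] - [[[[[a1, a5], a4], a2], a3], a6] + [[[[[a1, a5], a4], a3], a2], a6] + [[[[[a1, a5], a4], a6], a2], a3] - [[[[[a1, a5], a4], a6], a3], a2]

A multilinear Lie element is pinned by a1-initial words (a1 innermost).
Composite bracket: [[[a5, a4], a1], [[a2, a3], a6]]
The bracket unfolds into 32 signed words via [a, b] = ab - ba (2^5 = 32).
Coefficients come from the a1-initial words:
  the word a1a4a5a2a3a6 carries sign +1 and contributes +[[[[[a1, a4], a5], a2], a3], a6]
  the word a1a4a5a3a2a6 carries sign -1 and contributes -[[[[[a1, a4], a5], a3], a2], a6]
  the word a1a4a5a6a2a3 carries sign -1 and contributes -[[[[[a1, a4], a5], a6], a2], a3]
  the word a1a4a5a6a3a2 carries sign +1 and contributes +[[[[[a1, a4], a5], a6], a3], a2]
  the word a1a5a4a2a3a6 carries sign -1 and contributes -[[[[[a1, a5], a4], a2], a3], a6]
  the word a1a5a4a3a2a6 carries sign +1 and contributes +[[[[[a1, a5], a4], a3], a2], a6]
  the word a1a5a4a6a2a3 carries sign +1 and contributes +[[[[[a1, a5], a4], a6], a2], a3]
  the word a1a5a4a6a3a2 carries sign -1 and contributes -[[[[[a1, a5], a4], a6], a3], a2]


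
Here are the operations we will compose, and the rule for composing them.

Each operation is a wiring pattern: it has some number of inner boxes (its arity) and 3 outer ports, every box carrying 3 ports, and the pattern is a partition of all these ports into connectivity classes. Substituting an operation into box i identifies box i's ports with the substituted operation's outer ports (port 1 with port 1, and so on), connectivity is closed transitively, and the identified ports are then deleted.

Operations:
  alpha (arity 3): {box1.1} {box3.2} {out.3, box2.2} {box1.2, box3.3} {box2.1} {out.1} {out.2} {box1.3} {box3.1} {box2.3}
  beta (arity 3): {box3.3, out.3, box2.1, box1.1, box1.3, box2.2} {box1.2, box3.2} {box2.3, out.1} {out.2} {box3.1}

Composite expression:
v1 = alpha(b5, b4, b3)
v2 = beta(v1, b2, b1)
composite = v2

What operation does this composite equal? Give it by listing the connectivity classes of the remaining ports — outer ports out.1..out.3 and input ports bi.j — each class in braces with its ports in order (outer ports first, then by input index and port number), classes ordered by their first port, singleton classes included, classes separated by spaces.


{out.1, b2.3} {out.2} {out.3, b1.3, b2.1, b2.2, b4.2} {b1.1} {b1.2} {b3.1} {b3.2} {b3.3, b5.2} {b4.1} {b4.3} {b5.1} {b5.3}


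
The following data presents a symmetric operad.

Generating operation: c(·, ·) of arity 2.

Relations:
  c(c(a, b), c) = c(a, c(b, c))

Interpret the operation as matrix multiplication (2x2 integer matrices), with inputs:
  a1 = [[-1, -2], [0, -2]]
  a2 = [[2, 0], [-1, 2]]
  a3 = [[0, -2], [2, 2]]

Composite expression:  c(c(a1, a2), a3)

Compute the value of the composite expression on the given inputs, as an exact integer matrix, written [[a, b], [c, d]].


c(a1, a2) = [[0, -4], [2, -4]]
c(c(a1, a2), a3) = [[-8, -8], [-8, -12]]

[[-8, -8], [-8, -12]]


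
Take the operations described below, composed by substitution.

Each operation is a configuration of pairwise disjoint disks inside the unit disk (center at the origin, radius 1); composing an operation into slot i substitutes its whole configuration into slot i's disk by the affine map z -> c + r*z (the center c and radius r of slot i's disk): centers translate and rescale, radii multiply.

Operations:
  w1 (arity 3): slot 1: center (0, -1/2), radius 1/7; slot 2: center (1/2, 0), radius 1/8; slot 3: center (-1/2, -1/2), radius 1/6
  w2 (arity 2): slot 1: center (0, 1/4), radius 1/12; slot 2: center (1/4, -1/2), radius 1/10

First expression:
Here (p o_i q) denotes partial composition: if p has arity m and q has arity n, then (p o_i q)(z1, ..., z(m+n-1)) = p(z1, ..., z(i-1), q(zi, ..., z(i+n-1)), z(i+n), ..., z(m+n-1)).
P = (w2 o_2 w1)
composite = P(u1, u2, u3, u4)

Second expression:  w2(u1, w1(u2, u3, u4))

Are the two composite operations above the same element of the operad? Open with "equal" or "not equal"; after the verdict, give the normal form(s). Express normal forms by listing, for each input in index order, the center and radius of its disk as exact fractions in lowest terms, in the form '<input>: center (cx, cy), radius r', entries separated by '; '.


equal; both compose to u1: center (0, 1/4), radius 1/12; u2: center (1/4, -11/20), radius 1/70; u3: center (3/10, -1/2), radius 1/80; u4: center (1/5, -11/20), radius 1/60

The first expression reduces to u1: center (0, 1/4), radius 1/12; u2: center (1/4, -11/20), radius 1/70; u3: center (3/10, -1/2), radius 1/80; u4: center (1/5, -11/20), radius 1/60
The second expression reduces to u1: center (0, 1/4), radius 1/12; u2: center (1/4, -11/20), radius 1/70; u3: center (3/10, -1/2), radius 1/80; u4: center (1/5, -11/20), radius 1/60
The forms coincide; equal.


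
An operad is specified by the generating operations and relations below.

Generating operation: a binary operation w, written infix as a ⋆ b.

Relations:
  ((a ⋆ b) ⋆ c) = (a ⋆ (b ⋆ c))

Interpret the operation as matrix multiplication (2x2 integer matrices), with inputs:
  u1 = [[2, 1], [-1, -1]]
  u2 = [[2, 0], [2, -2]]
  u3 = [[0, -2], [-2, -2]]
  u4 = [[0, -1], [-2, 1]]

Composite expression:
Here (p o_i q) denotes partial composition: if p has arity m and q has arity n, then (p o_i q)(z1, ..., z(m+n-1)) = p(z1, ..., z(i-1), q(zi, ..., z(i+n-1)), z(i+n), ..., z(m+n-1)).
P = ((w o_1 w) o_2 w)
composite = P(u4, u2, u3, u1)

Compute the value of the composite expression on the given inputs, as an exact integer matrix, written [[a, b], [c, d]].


[[-8, -4], [0, -4]]

(u2 ⋆ u3) = [[0, -4], [4, 0]]
(u4 ⋆ (u2 ⋆ u3)) = [[-4, 0], [4, 8]]
((u4 ⋆ (u2 ⋆ u3)) ⋆ u1) = [[-8, -4], [0, -4]]


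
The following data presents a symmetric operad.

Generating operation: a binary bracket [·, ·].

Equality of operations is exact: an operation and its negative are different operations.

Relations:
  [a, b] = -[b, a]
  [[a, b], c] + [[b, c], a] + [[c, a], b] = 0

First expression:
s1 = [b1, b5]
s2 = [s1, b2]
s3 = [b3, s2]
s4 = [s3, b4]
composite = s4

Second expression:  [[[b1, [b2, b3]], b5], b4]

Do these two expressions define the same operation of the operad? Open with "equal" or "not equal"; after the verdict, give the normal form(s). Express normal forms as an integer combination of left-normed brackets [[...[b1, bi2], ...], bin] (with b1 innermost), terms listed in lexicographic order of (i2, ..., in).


not equal; the first gives -[[[[b1, b5], b2], b3], b4] and the second [[[[b1, b2], b3], b5], b4] - [[[[b1, b3], b2], b5], b4]


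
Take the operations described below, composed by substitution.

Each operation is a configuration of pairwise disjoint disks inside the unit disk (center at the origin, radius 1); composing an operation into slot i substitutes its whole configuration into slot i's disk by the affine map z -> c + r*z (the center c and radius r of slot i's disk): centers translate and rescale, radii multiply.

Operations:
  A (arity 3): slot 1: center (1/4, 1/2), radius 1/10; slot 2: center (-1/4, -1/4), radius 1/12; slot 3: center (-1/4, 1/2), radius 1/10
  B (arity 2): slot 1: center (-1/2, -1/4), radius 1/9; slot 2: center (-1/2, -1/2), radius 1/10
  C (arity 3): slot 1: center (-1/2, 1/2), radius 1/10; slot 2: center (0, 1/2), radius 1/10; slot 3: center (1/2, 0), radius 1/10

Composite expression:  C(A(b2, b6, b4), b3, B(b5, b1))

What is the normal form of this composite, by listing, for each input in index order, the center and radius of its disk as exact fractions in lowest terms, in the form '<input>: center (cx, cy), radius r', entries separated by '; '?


b1: center (9/20, -1/20), radius 1/100; b2: center (-19/40, 11/20), radius 1/100; b3: center (0, 1/2), radius 1/10; b4: center (-21/40, 11/20), radius 1/100; b5: center (9/20, -1/40), radius 1/90; b6: center (-21/40, 19/40), radius 1/120

Follow each b-input down from C: c' goes to c + r*c', radius to r*r'.
tracing b2 down its 2-map path: center (-19/40, 11/20), radius 1/100
tracing b6 down its 2-map path: center (-21/40, 19/40), radius 1/120
tracing b4 down its 2-map path: center (-21/40, 11/20), radius 1/100
tracing b3 down its 1-map path: center (0, 1/2), radius 1/10
tracing b5 down its 2-map path: center (9/20, -1/40), radius 1/90
tracing b1 down its 2-map path: center (9/20, -1/20), radius 1/100


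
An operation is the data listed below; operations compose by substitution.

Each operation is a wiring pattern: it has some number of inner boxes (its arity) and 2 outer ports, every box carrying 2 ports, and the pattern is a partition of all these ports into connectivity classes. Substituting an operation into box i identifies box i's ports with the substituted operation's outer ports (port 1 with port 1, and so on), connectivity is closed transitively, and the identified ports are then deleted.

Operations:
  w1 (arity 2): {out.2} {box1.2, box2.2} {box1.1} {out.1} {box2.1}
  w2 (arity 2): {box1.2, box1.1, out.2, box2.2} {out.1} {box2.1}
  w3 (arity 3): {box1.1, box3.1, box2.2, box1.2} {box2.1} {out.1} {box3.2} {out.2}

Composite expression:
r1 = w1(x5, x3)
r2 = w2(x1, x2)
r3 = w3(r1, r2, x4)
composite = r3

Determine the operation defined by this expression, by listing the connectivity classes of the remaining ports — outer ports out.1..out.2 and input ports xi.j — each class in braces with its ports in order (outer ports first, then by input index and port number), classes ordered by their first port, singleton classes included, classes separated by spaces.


Two ports join when wires chain via w3-identified ports.
w1 over (x5, x3) gives {out.1} {out.2} {x3.1} {x3.2, x5.2} {x5.1}, out.j being that stage's outer ports
w2 over (x1, x2) gives {out.1} {out.2, x1.1, x1.2, x2.2} {x2.1}, out.j being that stage's outer ports
w3 over (x5, x3, x1, x2, x4) gives {out.1} {out.2} {x1.1, x1.2, x2.2, x4.1} {x2.1} {x3.1} {x3.2, x5.2} {x4.2} {x5.1}, out.j being that stage's outer ports

{out.1} {out.2} {x1.1, x1.2, x2.2, x4.1} {x2.1} {x3.1} {x3.2, x5.2} {x4.2} {x5.1}


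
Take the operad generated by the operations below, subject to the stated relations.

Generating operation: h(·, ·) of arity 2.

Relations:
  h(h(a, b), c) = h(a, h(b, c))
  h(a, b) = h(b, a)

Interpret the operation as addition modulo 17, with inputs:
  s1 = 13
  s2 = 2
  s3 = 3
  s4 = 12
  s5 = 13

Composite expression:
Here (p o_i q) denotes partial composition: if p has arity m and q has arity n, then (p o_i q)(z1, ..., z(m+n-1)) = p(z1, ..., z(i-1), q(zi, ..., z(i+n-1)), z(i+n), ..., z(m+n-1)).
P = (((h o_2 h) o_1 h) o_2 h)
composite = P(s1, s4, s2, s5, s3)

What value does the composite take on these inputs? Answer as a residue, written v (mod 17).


9 (mod 17)

h(s4, s2) = 14
h(s1, h(s4, s2)) = 10
h(s5, s3) = 16
h(h(s1, h(s4, s2)), h(s5, s3)) = 9


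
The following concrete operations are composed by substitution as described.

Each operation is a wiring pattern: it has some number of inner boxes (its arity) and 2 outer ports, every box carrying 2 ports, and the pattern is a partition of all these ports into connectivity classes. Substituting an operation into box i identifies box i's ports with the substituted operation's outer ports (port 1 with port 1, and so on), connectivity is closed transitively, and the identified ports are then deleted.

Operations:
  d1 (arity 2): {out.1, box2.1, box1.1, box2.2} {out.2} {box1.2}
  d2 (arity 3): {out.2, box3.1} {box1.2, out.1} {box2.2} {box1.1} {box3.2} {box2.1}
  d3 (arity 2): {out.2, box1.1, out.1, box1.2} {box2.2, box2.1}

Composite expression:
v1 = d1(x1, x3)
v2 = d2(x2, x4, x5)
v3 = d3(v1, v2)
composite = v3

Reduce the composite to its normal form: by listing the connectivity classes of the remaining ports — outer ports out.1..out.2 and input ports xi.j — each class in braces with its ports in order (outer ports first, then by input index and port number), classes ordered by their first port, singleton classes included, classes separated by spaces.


{out.1, out.2, x1.1, x3.1, x3.2} {x1.2} {x2.1} {x2.2, x5.1} {x4.1} {x4.2} {x5.2}

Substituting into d3 glues patterns; closure does the rest.
the subtree at d1 composes to {out.1, x1.1, x3.1, x3.2} {out.2} {x1.2} on (x1, x3); out.j = own outer ports
the subtree at d2 composes to {out.1, x2.2} {out.2, x5.1} {x2.1} {x4.1} {x4.2} {x5.2} on (x2, x4, x5); out.j = own outer ports
the subtree at d3 composes to {out.1, out.2, x1.1, x3.1, x3.2} {x1.2} {x2.1} {x2.2, x5.1} {x4.1} {x4.2} {x5.2} on (x1, x3, x2, x4, x5); out.j = own outer ports


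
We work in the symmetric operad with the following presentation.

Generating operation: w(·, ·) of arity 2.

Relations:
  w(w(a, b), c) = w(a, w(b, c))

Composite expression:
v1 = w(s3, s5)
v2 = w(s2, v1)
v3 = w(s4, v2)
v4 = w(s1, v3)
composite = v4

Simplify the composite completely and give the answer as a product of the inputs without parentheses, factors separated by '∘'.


Under associativity of w, the answer is the s's in reading order.
w(s3, s5) linearizes to s3 ∘ s5
w(s2, w(s3, s5)) linearizes to s2 ∘ s3 ∘ s5
w(s4, w(s2, w(s3, s5))) linearizes to s4 ∘ s2 ∘ s3 ∘ s5
w(s1, w(s4, w(s2, w(s3, s5)))) linearizes to s1 ∘ s4 ∘ s2 ∘ s3 ∘ s5

s1 ∘ s4 ∘ s2 ∘ s3 ∘ s5


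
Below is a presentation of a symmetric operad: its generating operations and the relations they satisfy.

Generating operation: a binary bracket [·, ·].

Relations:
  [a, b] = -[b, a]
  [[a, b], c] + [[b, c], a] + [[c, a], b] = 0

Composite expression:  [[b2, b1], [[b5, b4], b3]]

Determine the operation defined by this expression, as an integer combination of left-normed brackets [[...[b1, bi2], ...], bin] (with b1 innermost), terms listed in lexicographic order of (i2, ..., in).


-[[[[b1, b2], b3], b4], b5] + [[[[b1, b2], b3], b5], b4] + [[[[b1, b2], b4], b5], b3] - [[[[b1, b2], b5], b4], b3]
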